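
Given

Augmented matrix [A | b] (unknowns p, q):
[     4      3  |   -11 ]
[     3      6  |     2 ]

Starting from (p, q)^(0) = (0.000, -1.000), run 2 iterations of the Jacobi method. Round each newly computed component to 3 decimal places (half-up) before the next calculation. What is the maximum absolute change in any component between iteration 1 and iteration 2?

Iteration 1:
  p = (-11 - (3)·-1.000) / (4) = -2.000
  q = (2 - (3)·0.000) / (6) = 0.333
Iteration 2:
  p = (-11 - (3)·0.333) / (4) = -3.000
  q = (2 - (3)·-2.000) / (6) = 1.333
Change: (-1.000, 1.000) → max |·| = 1.000

1.000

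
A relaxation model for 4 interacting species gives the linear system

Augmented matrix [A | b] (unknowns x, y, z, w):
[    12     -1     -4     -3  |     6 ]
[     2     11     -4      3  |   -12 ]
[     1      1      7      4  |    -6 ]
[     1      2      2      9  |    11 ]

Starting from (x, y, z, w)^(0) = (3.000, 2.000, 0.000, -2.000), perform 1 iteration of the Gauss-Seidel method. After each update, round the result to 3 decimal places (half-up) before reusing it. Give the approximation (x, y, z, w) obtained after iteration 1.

Iteration 1:
  x = (6 - (-1)·2.000 - (-4)·0.000 - (-3)·-2.000) / (12) = 0.167
  y = (-12 - (2)·0.167 - (-4)·0.000 - (3)·-2.000) / (11) = -0.576
  z = (-6 - (1)·0.167 - (1)·-0.576 - (4)·-2.000) / (7) = 0.344
  w = (11 - (1)·0.167 - (2)·-0.576 - (2)·0.344) / (9) = 1.255

(0.167, -0.576, 0.344, 1.255)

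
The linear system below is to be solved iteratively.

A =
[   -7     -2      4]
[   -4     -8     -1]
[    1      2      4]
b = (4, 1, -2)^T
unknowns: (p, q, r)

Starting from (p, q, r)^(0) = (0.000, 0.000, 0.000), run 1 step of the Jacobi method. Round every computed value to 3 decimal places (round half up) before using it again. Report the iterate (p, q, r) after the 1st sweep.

Iteration 1:
  p = (4 - (-2)·0.000 - (4)·0.000) / (-7) = -0.571
  q = (1 - (-4)·0.000 - (-1)·0.000) / (-8) = -0.125
  r = (-2 - (1)·0.000 - (2)·0.000) / (4) = -0.500

(-0.571, -0.125, -0.500)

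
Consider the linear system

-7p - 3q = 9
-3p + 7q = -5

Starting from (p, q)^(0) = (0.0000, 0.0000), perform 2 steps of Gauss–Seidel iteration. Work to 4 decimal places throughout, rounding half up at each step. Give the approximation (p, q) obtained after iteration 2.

Iteration 1:
  p = (9 - (-3)·0.0000) / (-7) = -1.2857
  q = (-5 - (-3)·-1.2857) / (7) = -1.2653
Iteration 2:
  p = (9 - (-3)·-1.2653) / (-7) = -0.7434
  q = (-5 - (-3)·-0.7434) / (7) = -1.0329

(-0.7434, -1.0329)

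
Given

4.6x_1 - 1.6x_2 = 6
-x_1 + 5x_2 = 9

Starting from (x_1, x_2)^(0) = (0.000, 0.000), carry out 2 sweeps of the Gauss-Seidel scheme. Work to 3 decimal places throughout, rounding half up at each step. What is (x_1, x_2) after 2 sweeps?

(2.021, 2.204)

Iteration 1:
  x_1 = (6 - (-1.6)·0.000) / (4.6) = 1.304
  x_2 = (9 - (-1)·1.304) / (5) = 2.061
Iteration 2:
  x_1 = (6 - (-1.6)·2.061) / (4.6) = 2.021
  x_2 = (9 - (-1)·2.021) / (5) = 2.204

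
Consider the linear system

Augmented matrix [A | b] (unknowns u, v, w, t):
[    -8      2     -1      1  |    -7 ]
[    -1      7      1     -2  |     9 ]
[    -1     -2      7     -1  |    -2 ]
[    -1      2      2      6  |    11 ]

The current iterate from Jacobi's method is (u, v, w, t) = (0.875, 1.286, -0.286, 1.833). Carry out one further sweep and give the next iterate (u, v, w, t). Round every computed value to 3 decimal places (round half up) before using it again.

One sweep:
  u = (-7 - (2)·1.286 - (-1)·-0.286 - (1)·1.833) / (-8) = 1.461
  v = (9 - (-1)·0.875 - (1)·-0.286 - (-2)·1.833) / (7) = 1.975
  w = (-2 - (-1)·0.875 - (-2)·1.286 - (-1)·1.833) / (7) = 0.469
  t = (11 - (-1)·0.875 - (2)·1.286 - (2)·-0.286) / (6) = 1.646

(1.461, 1.975, 0.469, 1.646)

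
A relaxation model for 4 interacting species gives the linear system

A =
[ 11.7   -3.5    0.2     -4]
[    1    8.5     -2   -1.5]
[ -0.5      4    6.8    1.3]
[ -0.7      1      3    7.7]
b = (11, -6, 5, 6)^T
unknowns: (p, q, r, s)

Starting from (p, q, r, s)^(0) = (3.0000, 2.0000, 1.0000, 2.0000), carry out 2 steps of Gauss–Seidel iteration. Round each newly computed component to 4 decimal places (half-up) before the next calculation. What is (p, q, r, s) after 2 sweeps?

Iteration 1:
  p = (11 - (-3.5)·2.0000 - (0.2)·1.0000 - (-4)·2.0000) / (11.7) = 2.2051
  q = (-6 - (1)·2.2051 - (-2)·1.0000 - (-1.5)·2.0000) / (8.5) = -0.3771
  r = (5 - (-0.5)·2.2051 - (4)·-0.3771 - (1.3)·2.0000) / (6.8) = 0.7369
  s = (6 - (-0.7)·2.2051 - (1)·-0.3771 - (3)·0.7369) / (7.7) = 0.7416
Iteration 2:
  p = (11 - (-3.5)·-0.3771 - (0.2)·0.7369 - (-4)·0.7416) / (11.7) = 1.0683
  q = (-6 - (1)·1.0683 - (-2)·0.7369 - (-1.5)·0.7416) / (8.5) = -0.5273
  r = (5 - (-0.5)·1.0683 - (4)·-0.5273 - (1.3)·0.7416) / (6.8) = 0.9822
  s = (6 - (-0.7)·1.0683 - (1)·-0.5273 - (3)·0.9822) / (7.7) = 0.5621

(1.0683, -0.5273, 0.9822, 0.5621)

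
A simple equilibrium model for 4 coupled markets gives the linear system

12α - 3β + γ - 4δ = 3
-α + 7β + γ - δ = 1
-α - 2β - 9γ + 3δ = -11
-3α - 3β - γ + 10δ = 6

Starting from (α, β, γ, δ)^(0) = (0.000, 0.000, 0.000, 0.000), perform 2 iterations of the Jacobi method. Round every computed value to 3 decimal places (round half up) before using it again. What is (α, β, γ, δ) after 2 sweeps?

(0.384, 0.090, 1.363, 0.840)

Iteration 1:
  α = (3 - (-3)·0.000 - (1)·0.000 - (-4)·0.000) / (12) = 0.250
  β = (1 - (-1)·0.000 - (1)·0.000 - (-1)·0.000) / (7) = 0.143
  γ = (-11 - (-1)·0.000 - (-2)·0.000 - (3)·0.000) / (-9) = 1.222
  δ = (6 - (-3)·0.000 - (-3)·0.000 - (-1)·0.000) / (10) = 0.600
Iteration 2:
  α = (3 - (-3)·0.143 - (1)·1.222 - (-4)·0.600) / (12) = 0.384
  β = (1 - (-1)·0.250 - (1)·1.222 - (-1)·0.600) / (7) = 0.090
  γ = (-11 - (-1)·0.250 - (-2)·0.143 - (3)·0.600) / (-9) = 1.363
  δ = (6 - (-3)·0.250 - (-3)·0.143 - (-1)·1.222) / (10) = 0.840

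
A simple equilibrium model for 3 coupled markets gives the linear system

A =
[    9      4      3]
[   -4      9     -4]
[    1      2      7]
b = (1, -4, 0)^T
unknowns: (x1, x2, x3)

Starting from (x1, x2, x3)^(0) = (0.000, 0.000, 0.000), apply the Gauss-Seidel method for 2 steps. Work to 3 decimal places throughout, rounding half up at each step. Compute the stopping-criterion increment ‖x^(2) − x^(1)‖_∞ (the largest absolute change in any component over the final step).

Iteration 1:
  x1 = (1 - (4)·0.000 - (3)·0.000) / (9) = 0.111
  x2 = (-4 - (-4)·0.111 - (-4)·0.000) / (9) = -0.395
  x3 = (0 - (1)·0.111 - (2)·-0.395) / (7) = 0.097
Iteration 2:
  x1 = (1 - (4)·-0.395 - (3)·0.097) / (9) = 0.254
  x2 = (-4 - (-4)·0.254 - (-4)·0.097) / (9) = -0.288
  x3 = (0 - (1)·0.254 - (2)·-0.288) / (7) = 0.046
Change: (0.143, 0.107, -0.051) → max |·| = 0.143

0.143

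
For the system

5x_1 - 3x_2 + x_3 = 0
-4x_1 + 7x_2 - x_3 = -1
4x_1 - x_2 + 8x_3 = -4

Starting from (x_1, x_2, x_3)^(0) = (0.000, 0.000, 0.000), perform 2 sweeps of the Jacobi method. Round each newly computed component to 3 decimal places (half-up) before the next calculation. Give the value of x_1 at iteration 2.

0.014

Iteration 1:
  x_1 = (0 - (-3)·0.000 - (1)·0.000) / (5) = 0.000
  x_2 = (-1 - (-4)·0.000 - (-1)·0.000) / (7) = -0.143
  x_3 = (-4 - (4)·0.000 - (-1)·0.000) / (8) = -0.500
Iteration 2:
  x_1 = (0 - (-3)·-0.143 - (1)·-0.500) / (5) = 0.014
  x_2 = (-1 - (-4)·0.000 - (-1)·-0.500) / (7) = -0.214
  x_3 = (-4 - (4)·0.000 - (-1)·-0.143) / (8) = -0.518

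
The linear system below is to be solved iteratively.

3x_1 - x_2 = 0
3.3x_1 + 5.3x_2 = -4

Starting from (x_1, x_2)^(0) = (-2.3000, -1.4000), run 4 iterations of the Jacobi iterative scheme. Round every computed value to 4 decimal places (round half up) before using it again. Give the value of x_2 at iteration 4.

Iteration 1:
  x_1 = (0 - (-1)·-1.4000) / (3) = -0.4667
  x_2 = (-4 - (3.3)·-2.3000) / (5.3) = 0.6774
Iteration 2:
  x_1 = (0 - (-1)·0.6774) / (3) = 0.2258
  x_2 = (-4 - (3.3)·-0.4667) / (5.3) = -0.4641
Iteration 3:
  x_1 = (0 - (-1)·-0.4641) / (3) = -0.1547
  x_2 = (-4 - (3.3)·0.2258) / (5.3) = -0.8953
Iteration 4:
  x_1 = (0 - (-1)·-0.8953) / (3) = -0.2984
  x_2 = (-4 - (3.3)·-0.1547) / (5.3) = -0.6584

-0.6584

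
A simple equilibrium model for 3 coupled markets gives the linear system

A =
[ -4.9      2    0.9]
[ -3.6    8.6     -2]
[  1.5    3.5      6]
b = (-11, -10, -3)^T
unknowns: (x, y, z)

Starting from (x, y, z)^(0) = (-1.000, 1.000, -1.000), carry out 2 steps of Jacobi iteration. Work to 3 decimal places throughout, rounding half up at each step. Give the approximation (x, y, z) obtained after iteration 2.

(1.351, -0.323, -0.059)

Iteration 1:
  x = (-11 - (2)·1.000 - (0.9)·-1.000) / (-4.9) = 2.469
  y = (-10 - (-3.6)·-1.000 - (-2)·-1.000) / (8.6) = -1.814
  z = (-3 - (1.5)·-1.000 - (3.5)·1.000) / (6) = -0.833
Iteration 2:
  x = (-11 - (2)·-1.814 - (0.9)·-0.833) / (-4.9) = 1.351
  y = (-10 - (-3.6)·2.469 - (-2)·-0.833) / (8.6) = -0.323
  z = (-3 - (1.5)·2.469 - (3.5)·-1.814) / (6) = -0.059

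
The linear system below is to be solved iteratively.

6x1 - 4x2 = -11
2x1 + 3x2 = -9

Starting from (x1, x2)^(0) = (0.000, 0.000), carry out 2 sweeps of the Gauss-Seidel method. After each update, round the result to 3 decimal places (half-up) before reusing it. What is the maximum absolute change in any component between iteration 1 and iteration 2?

1.186

Iteration 1:
  x1 = (-11 - (-4)·0.000) / (6) = -1.833
  x2 = (-9 - (2)·-1.833) / (3) = -1.778
Iteration 2:
  x1 = (-11 - (-4)·-1.778) / (6) = -3.019
  x2 = (-9 - (2)·-3.019) / (3) = -0.987
Change: (-1.186, 0.791) → max |·| = 1.186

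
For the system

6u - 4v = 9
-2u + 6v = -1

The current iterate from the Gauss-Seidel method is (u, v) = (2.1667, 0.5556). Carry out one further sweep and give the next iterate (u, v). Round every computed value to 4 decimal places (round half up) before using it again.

One sweep:
  u = (9 - (-4)·0.5556) / (6) = 1.8704
  v = (-1 - (-2)·1.8704) / (6) = 0.4568

(1.8704, 0.4568)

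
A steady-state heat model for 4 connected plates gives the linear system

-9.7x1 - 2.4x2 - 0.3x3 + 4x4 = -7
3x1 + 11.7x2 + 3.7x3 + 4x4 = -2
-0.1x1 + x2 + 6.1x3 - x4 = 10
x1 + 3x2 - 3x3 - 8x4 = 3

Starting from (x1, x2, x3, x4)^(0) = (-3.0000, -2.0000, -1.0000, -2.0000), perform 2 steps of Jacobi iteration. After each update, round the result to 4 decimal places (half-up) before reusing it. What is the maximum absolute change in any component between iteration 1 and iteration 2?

1.9959

Iteration 1:
  x1 = (-7 - (-2.4)·-2.0000 - (-0.3)·-1.0000 - (4)·-2.0000) / (-9.7) = 0.4227
  x2 = (-2 - (3)·-3.0000 - (3.7)·-1.0000 - (4)·-2.0000) / (11.7) = 1.5983
  x3 = (10 - (-0.1)·-3.0000 - (1)·-2.0000 - (-1)·-2.0000) / (6.1) = 1.5902
  x4 = (3 - (1)·-3.0000 - (3)·-2.0000 - (-3)·-1.0000) / (-8) = -1.1250
Iteration 2:
  x1 = (-7 - (-2.4)·1.5983 - (-0.3)·1.5902 - (4)·-1.1250) / (-9.7) = -0.1869
  x2 = (-2 - (3)·0.4227 - (3.7)·1.5902 - (4)·-1.1250) / (11.7) = -0.3976
  x3 = (10 - (-0.1)·0.4227 - (1)·1.5983 - (-1)·-1.1250) / (6.1) = 1.1998
  x4 = (3 - (1)·0.4227 - (3)·1.5983 - (-3)·1.5902) / (-8) = -0.3191
Change: (-0.6096, -1.9959, -0.3904, 0.8059) → max |·| = 1.9959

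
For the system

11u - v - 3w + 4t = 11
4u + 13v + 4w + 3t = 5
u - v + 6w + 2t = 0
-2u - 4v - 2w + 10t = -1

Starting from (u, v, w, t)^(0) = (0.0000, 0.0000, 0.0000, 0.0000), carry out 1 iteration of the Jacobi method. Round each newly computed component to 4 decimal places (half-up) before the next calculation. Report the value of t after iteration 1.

Iteration 1:
  u = (11 - (-1)·0.0000 - (-3)·0.0000 - (4)·0.0000) / (11) = 1.0000
  v = (5 - (4)·0.0000 - (4)·0.0000 - (3)·0.0000) / (13) = 0.3846
  w = (0 - (1)·0.0000 - (-1)·0.0000 - (2)·0.0000) / (6) = 0.0000
  t = (-1 - (-2)·0.0000 - (-4)·0.0000 - (-2)·0.0000) / (10) = -0.1000

-0.1000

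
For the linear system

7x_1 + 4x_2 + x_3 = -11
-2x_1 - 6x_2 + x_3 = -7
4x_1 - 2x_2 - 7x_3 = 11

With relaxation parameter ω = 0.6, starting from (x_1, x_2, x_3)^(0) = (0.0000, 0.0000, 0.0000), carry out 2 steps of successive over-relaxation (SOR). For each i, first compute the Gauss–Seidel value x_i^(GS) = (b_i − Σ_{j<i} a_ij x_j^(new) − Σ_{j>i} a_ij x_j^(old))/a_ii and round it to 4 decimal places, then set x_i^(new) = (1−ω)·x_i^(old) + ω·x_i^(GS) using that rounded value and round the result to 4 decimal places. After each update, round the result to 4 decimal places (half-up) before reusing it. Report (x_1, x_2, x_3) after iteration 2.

Iteration 1:
  x_1: GS value = (-11 - (4)·0.0000 - (1)·0.0000) / (7) = -1.5714;  x_1 ← (1−ω)·0.0000 + ω·-1.5714 = -0.9428
  x_2: GS value = (-7 - (-2)·-0.9428 - (1)·0.0000) / (-6) = 1.4809;  x_2 ← (1−ω)·0.0000 + ω·1.4809 = 0.8885
  x_3: GS value = (11 - (4)·-0.9428 - (-2)·0.8885) / (-7) = -2.3640;  x_3 ← (1−ω)·0.0000 + ω·-2.3640 = -1.4184
Iteration 2:
  x_1: GS value = (-11 - (4)·0.8885 - (1)·-1.4184) / (7) = -1.8765;  x_1 ← (1−ω)·-0.9428 + ω·-1.8765 = -1.5030
  x_2: GS value = (-7 - (-2)·-1.5030 - (1)·-1.4184) / (-6) = 1.4313;  x_2 ← (1−ω)·0.8885 + ω·1.4313 = 1.2142
  x_3: GS value = (11 - (4)·-1.5030 - (-2)·1.2142) / (-7) = -2.7772;  x_3 ← (1−ω)·-1.4184 + ω·-2.7772 = -2.2337

(-1.5030, 1.2142, -2.2337)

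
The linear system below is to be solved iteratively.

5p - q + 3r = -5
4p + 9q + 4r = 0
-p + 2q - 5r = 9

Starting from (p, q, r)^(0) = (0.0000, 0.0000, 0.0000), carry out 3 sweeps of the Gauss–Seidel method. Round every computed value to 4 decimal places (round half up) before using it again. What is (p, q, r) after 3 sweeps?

(0.0467, 0.6572, -1.5465)

Iteration 1:
  p = (-5 - (-1)·0.0000 - (3)·0.0000) / (5) = -1.0000
  q = (0 - (4)·-1.0000 - (4)·0.0000) / (9) = 0.4444
  r = (9 - (-1)·-1.0000 - (2)·0.4444) / (-5) = -1.4222
Iteration 2:
  p = (-5 - (-1)·0.4444 - (3)·-1.4222) / (5) = -0.0578
  q = (0 - (4)·-0.0578 - (4)·-1.4222) / (9) = 0.6578
  r = (9 - (-1)·-0.0578 - (2)·0.6578) / (-5) = -1.5253
Iteration 3:
  p = (-5 - (-1)·0.6578 - (3)·-1.5253) / (5) = 0.0467
  q = (0 - (4)·0.0467 - (4)·-1.5253) / (9) = 0.6572
  r = (9 - (-1)·0.0467 - (2)·0.6572) / (-5) = -1.5465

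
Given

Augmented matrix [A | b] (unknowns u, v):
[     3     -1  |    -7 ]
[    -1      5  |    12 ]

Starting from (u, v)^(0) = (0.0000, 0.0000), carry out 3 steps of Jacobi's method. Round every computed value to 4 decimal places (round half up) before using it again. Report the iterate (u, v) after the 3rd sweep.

Iteration 1:
  u = (-7 - (-1)·0.0000) / (3) = -2.3333
  v = (12 - (-1)·0.0000) / (5) = 2.4000
Iteration 2:
  u = (-7 - (-1)·2.4000) / (3) = -1.5333
  v = (12 - (-1)·-2.3333) / (5) = 1.9333
Iteration 3:
  u = (-7 - (-1)·1.9333) / (3) = -1.6889
  v = (12 - (-1)·-1.5333) / (5) = 2.0933

(-1.6889, 2.0933)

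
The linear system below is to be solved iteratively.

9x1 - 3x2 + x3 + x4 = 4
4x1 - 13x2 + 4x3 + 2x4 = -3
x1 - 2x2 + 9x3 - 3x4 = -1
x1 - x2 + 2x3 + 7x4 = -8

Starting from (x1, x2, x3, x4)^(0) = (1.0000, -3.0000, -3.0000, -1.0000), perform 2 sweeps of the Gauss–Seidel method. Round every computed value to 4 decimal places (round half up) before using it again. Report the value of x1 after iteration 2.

Iteration 1:
  x1 = (4 - (-3)·-3.0000 - (1)·-3.0000 - (1)·-1.0000) / (9) = -0.1111
  x2 = (-3 - (4)·-0.1111 - (4)·-3.0000 - (2)·-1.0000) / (-13) = -0.8803
  x3 = (-1 - (1)·-0.1111 - (-2)·-0.8803 - (-3)·-1.0000) / (9) = -0.6277
  x4 = (-8 - (1)·-0.1111 - (-1)·-0.8803 - (2)·-0.6277) / (7) = -1.0734
Iteration 2:
  x1 = (4 - (-3)·-0.8803 - (1)·-0.6277 - (1)·-1.0734) / (9) = 0.3400
  x2 = (-3 - (4)·0.3400 - (4)·-0.6277 - (2)·-1.0734) / (-13) = -0.0229
  x3 = (-1 - (1)·0.3400 - (-2)·-0.0229 - (-3)·-1.0734) / (9) = -0.5118
  x4 = (-8 - (1)·0.3400 - (-1)·-0.0229 - (2)·-0.5118) / (7) = -1.0485

0.3400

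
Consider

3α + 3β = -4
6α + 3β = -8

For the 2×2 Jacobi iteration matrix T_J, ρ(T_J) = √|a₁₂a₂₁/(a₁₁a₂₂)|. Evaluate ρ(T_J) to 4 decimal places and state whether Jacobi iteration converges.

a₁₂a₂₁/(a₁₁a₂₂) = (3)·(6) / ((3)·(3)) = 2.000000
ρ = √|2.000000| = √2.000000 = 1.4142
ρ > 1, so Jacobi diverges

1.4142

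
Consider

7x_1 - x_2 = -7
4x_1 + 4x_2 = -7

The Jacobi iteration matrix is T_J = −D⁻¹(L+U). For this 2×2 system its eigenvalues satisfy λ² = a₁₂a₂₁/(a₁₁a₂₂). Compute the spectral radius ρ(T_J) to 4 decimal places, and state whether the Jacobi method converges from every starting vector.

a₁₂a₂₁/(a₁₁a₂₂) = (-1)·(4) / ((7)·(4)) = -0.142857
ρ = √|-0.142857| = √0.142857 = 0.3780
ρ < 1, so Jacobi converges

0.3780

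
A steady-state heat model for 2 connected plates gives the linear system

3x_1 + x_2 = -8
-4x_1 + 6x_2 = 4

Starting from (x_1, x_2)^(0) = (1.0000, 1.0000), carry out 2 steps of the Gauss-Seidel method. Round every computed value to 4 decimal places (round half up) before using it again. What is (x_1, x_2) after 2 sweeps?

(-2.2222, -0.8148)

Iteration 1:
  x_1 = (-8 - (1)·1.0000) / (3) = -3.0000
  x_2 = (4 - (-4)·-3.0000) / (6) = -1.3333
Iteration 2:
  x_1 = (-8 - (1)·-1.3333) / (3) = -2.2222
  x_2 = (4 - (-4)·-2.2222) / (6) = -0.8148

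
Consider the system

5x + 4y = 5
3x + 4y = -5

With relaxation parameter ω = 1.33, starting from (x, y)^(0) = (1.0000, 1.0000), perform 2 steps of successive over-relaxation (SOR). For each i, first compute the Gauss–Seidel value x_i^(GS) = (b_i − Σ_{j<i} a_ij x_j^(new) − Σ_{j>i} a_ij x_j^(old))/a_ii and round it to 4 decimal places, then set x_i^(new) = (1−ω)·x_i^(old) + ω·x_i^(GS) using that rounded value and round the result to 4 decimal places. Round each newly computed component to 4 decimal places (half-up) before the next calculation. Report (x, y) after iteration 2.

(3.4033, -4.4209)

Iteration 1:
  x: GS value = (5 - (4)·1.0000) / (5) = 0.2000;  x ← (1−ω)·1.0000 + ω·0.2000 = -0.0640
  y: GS value = (-5 - (3)·-0.0640) / (4) = -1.2020;  y ← (1−ω)·1.0000 + ω·-1.2020 = -1.9287
Iteration 2:
  x: GS value = (5 - (4)·-1.9287) / (5) = 2.5430;  x ← (1−ω)·-0.0640 + ω·2.5430 = 3.4033
  y: GS value = (-5 - (3)·3.4033) / (4) = -3.8025;  y ← (1−ω)·-1.9287 + ω·-3.8025 = -4.4209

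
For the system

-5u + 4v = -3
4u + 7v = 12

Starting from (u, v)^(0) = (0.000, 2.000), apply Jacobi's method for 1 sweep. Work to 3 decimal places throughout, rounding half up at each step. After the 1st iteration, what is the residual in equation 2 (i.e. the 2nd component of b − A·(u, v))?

Iteration 1:
  u = (-3 - (4)·2.000) / (-5) = 2.200
  v = (12 - (4)·0.000) / (7) = 1.714
Residual b − A·x = (1.144, -8.798)

-8.798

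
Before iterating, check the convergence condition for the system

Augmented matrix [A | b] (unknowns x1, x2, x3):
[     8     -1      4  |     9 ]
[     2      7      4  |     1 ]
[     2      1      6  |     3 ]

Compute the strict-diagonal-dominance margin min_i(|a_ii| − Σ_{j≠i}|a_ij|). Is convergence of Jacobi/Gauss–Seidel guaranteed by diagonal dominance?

1

row 1: |8| − (1+4) = 3
row 2: |7| − (2+4) = 1
row 3: |6| − (2+1) = 3
minimum over rows = 1 → strictly diagonally dominant (convergence guaranteed)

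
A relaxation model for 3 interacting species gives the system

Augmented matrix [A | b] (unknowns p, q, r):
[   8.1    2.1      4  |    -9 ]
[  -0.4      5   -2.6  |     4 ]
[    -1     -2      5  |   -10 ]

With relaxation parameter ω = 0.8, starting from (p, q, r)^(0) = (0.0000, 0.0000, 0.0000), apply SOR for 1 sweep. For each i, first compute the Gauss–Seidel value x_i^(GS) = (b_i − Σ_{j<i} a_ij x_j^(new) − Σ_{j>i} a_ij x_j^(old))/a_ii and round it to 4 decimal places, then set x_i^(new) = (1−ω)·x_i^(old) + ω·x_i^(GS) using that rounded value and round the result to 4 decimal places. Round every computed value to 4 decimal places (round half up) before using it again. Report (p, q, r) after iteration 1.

(-0.8889, 0.5831, -1.5556)

Iteration 1:
  p: GS value = (-9 - (2.1)·0.0000 - (4)·0.0000) / (8.1) = -1.1111;  p ← (1−ω)·0.0000 + ω·-1.1111 = -0.8889
  q: GS value = (4 - (-0.4)·-0.8889 - (-2.6)·0.0000) / (5) = 0.7289;  q ← (1−ω)·0.0000 + ω·0.7289 = 0.5831
  r: GS value = (-10 - (-1)·-0.8889 - (-2)·0.5831) / (5) = -1.9445;  r ← (1−ω)·0.0000 + ω·-1.9445 = -1.5556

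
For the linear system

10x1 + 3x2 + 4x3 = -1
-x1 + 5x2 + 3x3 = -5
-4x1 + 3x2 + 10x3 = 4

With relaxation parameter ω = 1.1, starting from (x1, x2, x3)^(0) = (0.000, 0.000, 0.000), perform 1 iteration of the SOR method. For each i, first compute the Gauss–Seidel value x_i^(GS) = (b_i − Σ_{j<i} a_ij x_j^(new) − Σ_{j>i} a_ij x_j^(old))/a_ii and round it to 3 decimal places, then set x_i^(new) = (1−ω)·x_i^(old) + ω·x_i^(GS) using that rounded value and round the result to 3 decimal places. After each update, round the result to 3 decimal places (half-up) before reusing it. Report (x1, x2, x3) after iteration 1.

Iteration 1:
  x1: GS value = (-1 - (3)·0.000 - (4)·0.000) / (10) = -0.100;  x1 ← (1−ω)·0.000 + ω·-0.100 = -0.110
  x2: GS value = (-5 - (-1)·-0.110 - (3)·0.000) / (5) = -1.022;  x2 ← (1−ω)·0.000 + ω·-1.022 = -1.124
  x3: GS value = (4 - (-4)·-0.110 - (3)·-1.124) / (10) = 0.693;  x3 ← (1−ω)·0.000 + ω·0.693 = 0.762

(-0.110, -1.124, 0.762)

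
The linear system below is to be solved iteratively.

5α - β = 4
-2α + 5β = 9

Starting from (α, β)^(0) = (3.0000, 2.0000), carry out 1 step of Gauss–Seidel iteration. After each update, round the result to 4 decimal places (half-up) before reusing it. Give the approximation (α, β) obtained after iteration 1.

Iteration 1:
  α = (4 - (-1)·2.0000) / (5) = 1.2000
  β = (9 - (-2)·1.2000) / (5) = 2.2800

(1.2000, 2.2800)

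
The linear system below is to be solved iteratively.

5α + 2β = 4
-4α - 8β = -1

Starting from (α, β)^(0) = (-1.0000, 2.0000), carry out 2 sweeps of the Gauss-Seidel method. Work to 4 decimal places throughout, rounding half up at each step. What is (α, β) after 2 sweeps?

(0.7500, -0.2500)

Iteration 1:
  α = (4 - (2)·2.0000) / (5) = 0.0000
  β = (-1 - (-4)·0.0000) / (-8) = 0.1250
Iteration 2:
  α = (4 - (2)·0.1250) / (5) = 0.7500
  β = (-1 - (-4)·0.7500) / (-8) = -0.2500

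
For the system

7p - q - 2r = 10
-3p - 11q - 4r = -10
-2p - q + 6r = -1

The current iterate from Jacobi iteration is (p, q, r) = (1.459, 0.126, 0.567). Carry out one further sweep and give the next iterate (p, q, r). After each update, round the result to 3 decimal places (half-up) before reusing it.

(1.609, 0.305, 0.341)

One sweep:
  p = (10 - (-1)·0.126 - (-2)·0.567) / (7) = 1.609
  q = (-10 - (-3)·1.459 - (-4)·0.567) / (-11) = 0.305
  r = (-1 - (-2)·1.459 - (-1)·0.126) / (6) = 0.341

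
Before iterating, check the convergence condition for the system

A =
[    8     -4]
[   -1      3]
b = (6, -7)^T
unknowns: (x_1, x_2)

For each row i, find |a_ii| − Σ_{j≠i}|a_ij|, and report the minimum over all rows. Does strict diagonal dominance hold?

row 1: |8| − (4) = 4
row 2: |3| − (1) = 2
minimum over rows = 2 → strictly diagonally dominant (convergence guaranteed)

2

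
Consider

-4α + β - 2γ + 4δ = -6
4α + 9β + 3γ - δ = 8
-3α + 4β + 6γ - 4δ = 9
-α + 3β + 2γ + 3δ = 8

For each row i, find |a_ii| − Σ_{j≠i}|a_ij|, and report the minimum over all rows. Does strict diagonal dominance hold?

row 1: |-4| − (1+2+4) = -3
row 2: |9| − (4+3+1) = 1
row 3: |6| − (3+4+4) = -5
row 4: |3| − (1+3+2) = -3
minimum over rows = -5 → not strictly diagonally dominant

-5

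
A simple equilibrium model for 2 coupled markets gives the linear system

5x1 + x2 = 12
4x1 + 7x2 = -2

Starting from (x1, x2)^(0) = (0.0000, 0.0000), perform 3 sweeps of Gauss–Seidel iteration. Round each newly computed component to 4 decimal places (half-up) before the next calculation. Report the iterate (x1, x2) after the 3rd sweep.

Iteration 1:
  x1 = (12 - (1)·0.0000) / (5) = 2.4000
  x2 = (-2 - (4)·2.4000) / (7) = -1.6571
Iteration 2:
  x1 = (12 - (1)·-1.6571) / (5) = 2.7314
  x2 = (-2 - (4)·2.7314) / (7) = -1.8465
Iteration 3:
  x1 = (12 - (1)·-1.8465) / (5) = 2.7693
  x2 = (-2 - (4)·2.7693) / (7) = -1.8682

(2.7693, -1.8682)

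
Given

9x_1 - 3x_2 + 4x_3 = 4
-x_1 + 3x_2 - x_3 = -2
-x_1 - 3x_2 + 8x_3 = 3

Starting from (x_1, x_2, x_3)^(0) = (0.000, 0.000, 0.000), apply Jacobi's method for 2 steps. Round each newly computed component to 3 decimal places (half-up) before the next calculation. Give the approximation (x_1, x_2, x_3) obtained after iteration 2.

Iteration 1:
  x_1 = (4 - (-3)·0.000 - (4)·0.000) / (9) = 0.444
  x_2 = (-2 - (-1)·0.000 - (-1)·0.000) / (3) = -0.667
  x_3 = (3 - (-1)·0.000 - (-3)·0.000) / (8) = 0.375
Iteration 2:
  x_1 = (4 - (-3)·-0.667 - (4)·0.375) / (9) = 0.055
  x_2 = (-2 - (-1)·0.444 - (-1)·0.375) / (3) = -0.394
  x_3 = (3 - (-1)·0.444 - (-3)·-0.667) / (8) = 0.180

(0.055, -0.394, 0.180)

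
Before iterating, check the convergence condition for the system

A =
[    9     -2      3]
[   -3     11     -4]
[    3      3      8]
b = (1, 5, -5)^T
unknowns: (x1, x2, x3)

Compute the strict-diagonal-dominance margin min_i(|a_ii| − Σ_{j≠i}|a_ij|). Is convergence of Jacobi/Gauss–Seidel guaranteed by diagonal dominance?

row 1: |9| − (2+3) = 4
row 2: |11| − (3+4) = 4
row 3: |8| − (3+3) = 2
minimum over rows = 2 → strictly diagonally dominant (convergence guaranteed)

2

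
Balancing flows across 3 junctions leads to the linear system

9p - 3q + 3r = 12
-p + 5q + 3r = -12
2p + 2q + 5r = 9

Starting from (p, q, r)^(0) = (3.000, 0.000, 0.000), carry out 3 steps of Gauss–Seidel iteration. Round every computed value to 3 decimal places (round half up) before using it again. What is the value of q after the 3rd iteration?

-4.585

Iteration 1:
  p = (12 - (-3)·0.000 - (3)·0.000) / (9) = 1.333
  q = (-12 - (-1)·1.333 - (3)·0.000) / (5) = -2.133
  r = (9 - (2)·1.333 - (2)·-2.133) / (5) = 2.120
Iteration 2:
  p = (12 - (-3)·-2.133 - (3)·2.120) / (9) = -0.084
  q = (-12 - (-1)·-0.084 - (3)·2.120) / (5) = -3.689
  r = (9 - (2)·-0.084 - (2)·-3.689) / (5) = 3.309
Iteration 3:
  p = (12 - (-3)·-3.689 - (3)·3.309) / (9) = -0.999
  q = (-12 - (-1)·-0.999 - (3)·3.309) / (5) = -4.585
  r = (9 - (2)·-0.999 - (2)·-4.585) / (5) = 4.034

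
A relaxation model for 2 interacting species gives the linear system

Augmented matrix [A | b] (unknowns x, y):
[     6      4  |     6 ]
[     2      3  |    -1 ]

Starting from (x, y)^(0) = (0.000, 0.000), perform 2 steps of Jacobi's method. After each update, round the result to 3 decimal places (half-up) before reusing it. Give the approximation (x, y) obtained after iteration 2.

Iteration 1:
  x = (6 - (4)·0.000) / (6) = 1.000
  y = (-1 - (2)·0.000) / (3) = -0.333
Iteration 2:
  x = (6 - (4)·-0.333) / (6) = 1.222
  y = (-1 - (2)·1.000) / (3) = -1.000

(1.222, -1.000)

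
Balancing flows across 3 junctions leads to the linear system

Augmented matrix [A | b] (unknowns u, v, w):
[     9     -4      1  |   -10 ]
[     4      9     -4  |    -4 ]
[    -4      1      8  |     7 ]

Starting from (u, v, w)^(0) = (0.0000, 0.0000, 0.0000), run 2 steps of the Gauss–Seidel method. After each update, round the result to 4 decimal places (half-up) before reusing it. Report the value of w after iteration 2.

Iteration 1:
  u = (-10 - (-4)·0.0000 - (1)·0.0000) / (9) = -1.1111
  v = (-4 - (4)·-1.1111 - (-4)·0.0000) / (9) = 0.0494
  w = (7 - (-4)·-1.1111 - (1)·0.0494) / (8) = 0.3133
Iteration 2:
  u = (-10 - (-4)·0.0494 - (1)·0.3133) / (9) = -1.1240
  v = (-4 - (4)·-1.1240 - (-4)·0.3133) / (9) = 0.1944
  w = (7 - (-4)·-1.1240 - (1)·0.1944) / (8) = 0.2887

0.2887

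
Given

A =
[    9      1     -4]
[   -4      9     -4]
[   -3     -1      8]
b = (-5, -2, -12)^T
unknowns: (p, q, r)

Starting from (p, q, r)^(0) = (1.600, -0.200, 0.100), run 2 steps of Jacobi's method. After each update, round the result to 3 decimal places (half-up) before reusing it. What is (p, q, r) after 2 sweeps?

Iteration 1:
  p = (-5 - (1)·-0.200 - (-4)·0.100) / (9) = -0.489
  q = (-2 - (-4)·1.600 - (-4)·0.100) / (9) = 0.533
  r = (-12 - (-3)·1.600 - (-1)·-0.200) / (8) = -0.925
Iteration 2:
  p = (-5 - (1)·0.533 - (-4)·-0.925) / (9) = -1.026
  q = (-2 - (-4)·-0.489 - (-4)·-0.925) / (9) = -0.851
  r = (-12 - (-3)·-0.489 - (-1)·0.533) / (8) = -1.617

(-1.026, -0.851, -1.617)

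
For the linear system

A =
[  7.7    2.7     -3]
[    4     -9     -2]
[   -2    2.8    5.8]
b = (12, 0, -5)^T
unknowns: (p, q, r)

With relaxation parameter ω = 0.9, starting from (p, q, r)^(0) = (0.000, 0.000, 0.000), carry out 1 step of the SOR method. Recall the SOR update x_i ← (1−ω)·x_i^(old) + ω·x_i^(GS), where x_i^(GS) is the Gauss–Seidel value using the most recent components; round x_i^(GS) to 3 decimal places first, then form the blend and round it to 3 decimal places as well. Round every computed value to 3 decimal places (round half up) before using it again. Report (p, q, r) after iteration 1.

Iteration 1:
  p: GS value = (12 - (2.7)·0.000 - (-3)·0.000) / (7.7) = 1.558;  p ← (1−ω)·0.000 + ω·1.558 = 1.402
  q: GS value = (0 - (4)·1.402 - (-2)·0.000) / (-9) = 0.623;  q ← (1−ω)·0.000 + ω·0.623 = 0.561
  r: GS value = (-5 - (-2)·1.402 - (2.8)·0.561) / (5.8) = -0.649;  r ← (1−ω)·0.000 + ω·-0.649 = -0.584

(1.402, 0.561, -0.584)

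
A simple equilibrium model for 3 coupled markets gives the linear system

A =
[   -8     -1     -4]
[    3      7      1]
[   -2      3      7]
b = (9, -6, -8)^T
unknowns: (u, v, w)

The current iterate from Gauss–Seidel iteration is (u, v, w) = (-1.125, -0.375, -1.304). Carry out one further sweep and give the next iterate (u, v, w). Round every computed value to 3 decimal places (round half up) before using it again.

(-0.426, -0.488, -1.055)

One sweep:
  u = (9 - (-1)·-0.375 - (-4)·-1.304) / (-8) = -0.426
  v = (-6 - (3)·-0.426 - (1)·-1.304) / (7) = -0.488
  w = (-8 - (-2)·-0.426 - (3)·-0.488) / (7) = -1.055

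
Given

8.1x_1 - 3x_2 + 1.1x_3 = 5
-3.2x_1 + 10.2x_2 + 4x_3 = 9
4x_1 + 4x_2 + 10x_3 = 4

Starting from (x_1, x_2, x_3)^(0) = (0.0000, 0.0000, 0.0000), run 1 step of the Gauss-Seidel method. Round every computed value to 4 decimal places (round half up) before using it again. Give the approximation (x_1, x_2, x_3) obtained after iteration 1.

(0.6173, 1.0760, -0.2773)

Iteration 1:
  x_1 = (5 - (-3)·0.0000 - (1.1)·0.0000) / (8.1) = 0.6173
  x_2 = (9 - (-3.2)·0.6173 - (4)·0.0000) / (10.2) = 1.0760
  x_3 = (4 - (4)·0.6173 - (4)·1.0760) / (10) = -0.2773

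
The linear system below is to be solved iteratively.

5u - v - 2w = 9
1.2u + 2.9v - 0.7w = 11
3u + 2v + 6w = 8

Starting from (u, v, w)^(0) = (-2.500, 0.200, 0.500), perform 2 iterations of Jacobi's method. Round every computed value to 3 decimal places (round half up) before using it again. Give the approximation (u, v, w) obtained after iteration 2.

Iteration 1:
  u = (9 - (-1)·0.200 - (-2)·0.500) / (5) = 2.040
  v = (11 - (1.2)·-2.500 - (-0.7)·0.500) / (2.9) = 4.948
  w = (8 - (3)·-2.500 - (2)·0.200) / (6) = 2.517
Iteration 2:
  u = (9 - (-1)·4.948 - (-2)·2.517) / (5) = 3.796
  v = (11 - (1.2)·2.040 - (-0.7)·2.517) / (2.9) = 3.557
  w = (8 - (3)·2.040 - (2)·4.948) / (6) = -1.336

(3.796, 3.557, -1.336)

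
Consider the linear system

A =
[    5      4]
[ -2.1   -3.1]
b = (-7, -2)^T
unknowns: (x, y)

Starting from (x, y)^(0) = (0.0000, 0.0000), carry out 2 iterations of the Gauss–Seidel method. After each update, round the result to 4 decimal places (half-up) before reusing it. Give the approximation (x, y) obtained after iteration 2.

Iteration 1:
  x = (-7 - (4)·0.0000) / (5) = -1.4000
  y = (-2 - (-2.1)·-1.4000) / (-3.1) = 1.5935
Iteration 2:
  x = (-7 - (4)·1.5935) / (5) = -2.6748
  y = (-2 - (-2.1)·-2.6748) / (-3.1) = 2.4571

(-2.6748, 2.4571)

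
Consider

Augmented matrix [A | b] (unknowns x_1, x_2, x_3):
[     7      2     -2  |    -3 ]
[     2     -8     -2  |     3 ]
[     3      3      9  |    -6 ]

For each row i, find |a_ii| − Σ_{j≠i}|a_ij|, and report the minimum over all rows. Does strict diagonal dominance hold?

3

row 1: |7| − (2+2) = 3
row 2: |-8| − (2+2) = 4
row 3: |9| − (3+3) = 3
minimum over rows = 3 → strictly diagonally dominant (convergence guaranteed)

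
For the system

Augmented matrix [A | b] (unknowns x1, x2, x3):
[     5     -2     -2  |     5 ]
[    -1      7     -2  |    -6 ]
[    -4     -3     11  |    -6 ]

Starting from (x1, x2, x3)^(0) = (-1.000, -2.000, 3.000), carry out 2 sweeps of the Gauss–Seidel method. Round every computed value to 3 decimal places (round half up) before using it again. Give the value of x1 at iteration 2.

1.087

Iteration 1:
  x1 = (5 - (-2)·-2.000 - (-2)·3.000) / (5) = 1.400
  x2 = (-6 - (-1)·1.400 - (-2)·3.000) / (7) = 0.200
  x3 = (-6 - (-4)·1.400 - (-3)·0.200) / (11) = 0.018
Iteration 2:
  x1 = (5 - (-2)·0.200 - (-2)·0.018) / (5) = 1.087
  x2 = (-6 - (-1)·1.087 - (-2)·0.018) / (7) = -0.697
  x3 = (-6 - (-4)·1.087 - (-3)·-0.697) / (11) = -0.340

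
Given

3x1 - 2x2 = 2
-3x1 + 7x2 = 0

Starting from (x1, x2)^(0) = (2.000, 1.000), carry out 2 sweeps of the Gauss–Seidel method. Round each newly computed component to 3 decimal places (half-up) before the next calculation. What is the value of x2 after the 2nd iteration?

0.449

Iteration 1:
  x1 = (2 - (-2)·1.000) / (3) = 1.333
  x2 = (0 - (-3)·1.333) / (7) = 0.571
Iteration 2:
  x1 = (2 - (-2)·0.571) / (3) = 1.047
  x2 = (0 - (-3)·1.047) / (7) = 0.449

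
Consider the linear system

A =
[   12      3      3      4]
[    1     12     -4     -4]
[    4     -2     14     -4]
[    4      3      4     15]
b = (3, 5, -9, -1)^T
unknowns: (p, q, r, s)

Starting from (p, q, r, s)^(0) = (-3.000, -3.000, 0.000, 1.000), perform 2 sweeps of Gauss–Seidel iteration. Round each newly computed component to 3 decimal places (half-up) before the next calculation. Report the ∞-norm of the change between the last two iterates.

Iteration 1:
  p = (3 - (3)·-3.000 - (3)·0.000 - (4)·1.000) / (12) = 0.667
  q = (5 - (1)·0.667 - (-4)·0.000 - (-4)·1.000) / (12) = 0.694
  r = (-9 - (4)·0.667 - (-2)·0.694 - (-4)·1.000) / (14) = -0.449
  s = (-1 - (4)·0.667 - (3)·0.694 - (4)·-0.449) / (15) = -0.264
Iteration 2:
  p = (3 - (3)·0.694 - (3)·-0.449 - (4)·-0.264) / (12) = 0.277
  q = (5 - (1)·0.277 - (-4)·-0.449 - (-4)·-0.264) / (12) = 0.156
  r = (-9 - (4)·0.277 - (-2)·0.156 - (-4)·-0.264) / (14) = -0.775
  s = (-1 - (4)·0.277 - (3)·0.156 - (4)·-0.775) / (15) = 0.035
Change: (-0.390, -0.538, -0.326, 0.299) → max |·| = 0.538

0.538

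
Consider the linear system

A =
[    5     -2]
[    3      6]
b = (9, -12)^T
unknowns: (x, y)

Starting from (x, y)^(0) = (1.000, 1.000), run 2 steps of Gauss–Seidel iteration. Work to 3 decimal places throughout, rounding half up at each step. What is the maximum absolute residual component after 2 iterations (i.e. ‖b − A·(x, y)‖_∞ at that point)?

Iteration 1:
  x = (9 - (-2)·1.000) / (5) = 2.200
  y = (-12 - (3)·2.200) / (6) = -3.100
Iteration 2:
  x = (9 - (-2)·-3.100) / (5) = 0.560
  y = (-12 - (3)·0.560) / (6) = -2.280
Residual b − A·x = (1.640, 0.000); ∞-norm = 1.640

1.640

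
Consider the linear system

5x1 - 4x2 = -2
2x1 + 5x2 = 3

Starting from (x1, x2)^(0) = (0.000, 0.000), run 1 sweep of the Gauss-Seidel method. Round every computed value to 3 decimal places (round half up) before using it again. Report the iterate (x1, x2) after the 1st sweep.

Iteration 1:
  x1 = (-2 - (-4)·0.000) / (5) = -0.400
  x2 = (3 - (2)·-0.400) / (5) = 0.760

(-0.400, 0.760)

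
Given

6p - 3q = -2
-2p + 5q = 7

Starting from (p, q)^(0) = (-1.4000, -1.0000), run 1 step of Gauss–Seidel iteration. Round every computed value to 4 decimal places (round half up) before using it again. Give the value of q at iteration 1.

1.0667

Iteration 1:
  p = (-2 - (-3)·-1.0000) / (6) = -0.8333
  q = (7 - (-2)·-0.8333) / (5) = 1.0667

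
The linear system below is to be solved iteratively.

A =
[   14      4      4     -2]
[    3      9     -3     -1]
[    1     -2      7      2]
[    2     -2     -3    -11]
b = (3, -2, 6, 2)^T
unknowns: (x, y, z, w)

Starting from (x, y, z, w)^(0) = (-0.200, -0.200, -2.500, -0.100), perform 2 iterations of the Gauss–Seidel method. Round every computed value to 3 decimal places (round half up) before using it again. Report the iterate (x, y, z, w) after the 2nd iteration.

Iteration 1:
  x = (3 - (4)·-0.200 - (4)·-2.500 - (-2)·-0.100) / (14) = 0.971
  y = (-2 - (3)·0.971 - (-3)·-2.500 - (-1)·-0.100) / (9) = -1.390
  z = (6 - (1)·0.971 - (-2)·-1.390 - (2)·-0.100) / (7) = 0.350
  w = (2 - (2)·0.971 - (-2)·-1.390 - (-3)·0.350) / (-11) = 0.152
Iteration 2:
  x = (3 - (4)·-1.390 - (4)·0.350 - (-2)·0.152) / (14) = 0.533
  y = (-2 - (3)·0.533 - (-3)·0.350 - (-1)·0.152) / (9) = -0.266
  z = (6 - (1)·0.533 - (-2)·-0.266 - (2)·0.152) / (7) = 0.662
  w = (2 - (2)·0.533 - (-2)·-0.266 - (-3)·0.662) / (-11) = -0.217

(0.533, -0.266, 0.662, -0.217)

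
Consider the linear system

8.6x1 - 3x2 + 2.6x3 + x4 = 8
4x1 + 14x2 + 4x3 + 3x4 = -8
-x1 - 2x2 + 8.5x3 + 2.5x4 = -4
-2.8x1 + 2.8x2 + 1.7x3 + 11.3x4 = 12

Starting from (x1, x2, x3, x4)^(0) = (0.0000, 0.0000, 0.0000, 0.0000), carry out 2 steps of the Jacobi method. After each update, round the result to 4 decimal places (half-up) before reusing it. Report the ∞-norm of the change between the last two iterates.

0.4429

Iteration 1:
  x1 = (8 - (-3)·0.0000 - (2.6)·0.0000 - (1)·0.0000) / (8.6) = 0.9302
  x2 = (-8 - (4)·0.0000 - (4)·0.0000 - (3)·0.0000) / (14) = -0.5714
  x3 = (-4 - (-1)·0.0000 - (-2)·0.0000 - (2.5)·0.0000) / (8.5) = -0.4706
  x4 = (12 - (-2.8)·0.0000 - (2.8)·0.0000 - (1.7)·0.0000) / (11.3) = 1.0619
Iteration 2:
  x1 = (8 - (-3)·-0.5714 - (2.6)·-0.4706 - (1)·1.0619) / (8.6) = 0.7497
  x2 = (-8 - (4)·0.9302 - (4)·-0.4706 - (3)·1.0619) / (14) = -0.9303
  x3 = (-4 - (-1)·0.9302 - (-2)·-0.5714 - (2.5)·1.0619) / (8.5) = -0.8079
  x4 = (12 - (-2.8)·0.9302 - (2.8)·-0.5714 - (1.7)·-0.4706) / (11.3) = 1.5048
Change: (-0.1805, -0.3589, -0.3373, 0.4429) → max |·| = 0.4429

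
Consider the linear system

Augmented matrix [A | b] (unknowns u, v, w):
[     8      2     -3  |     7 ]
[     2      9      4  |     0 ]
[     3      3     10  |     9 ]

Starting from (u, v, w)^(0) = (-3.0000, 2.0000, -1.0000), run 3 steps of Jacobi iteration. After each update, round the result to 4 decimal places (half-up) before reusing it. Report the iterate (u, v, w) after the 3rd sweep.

Iteration 1:
  u = (7 - (2)·2.0000 - (-3)·-1.0000) / (8) = 0.0000
  v = (0 - (2)·-3.0000 - (4)·-1.0000) / (9) = 1.1111
  w = (9 - (3)·-3.0000 - (3)·2.0000) / (10) = 1.2000
Iteration 2:
  u = (7 - (2)·1.1111 - (-3)·1.2000) / (8) = 1.0472
  v = (0 - (2)·0.0000 - (4)·1.2000) / (9) = -0.5333
  w = (9 - (3)·0.0000 - (3)·1.1111) / (10) = 0.5667
Iteration 3:
  u = (7 - (2)·-0.5333 - (-3)·0.5667) / (8) = 1.2208
  v = (0 - (2)·1.0472 - (4)·0.5667) / (9) = -0.4846
  w = (9 - (3)·1.0472 - (3)·-0.5333) / (10) = 0.7458

(1.2208, -0.4846, 0.7458)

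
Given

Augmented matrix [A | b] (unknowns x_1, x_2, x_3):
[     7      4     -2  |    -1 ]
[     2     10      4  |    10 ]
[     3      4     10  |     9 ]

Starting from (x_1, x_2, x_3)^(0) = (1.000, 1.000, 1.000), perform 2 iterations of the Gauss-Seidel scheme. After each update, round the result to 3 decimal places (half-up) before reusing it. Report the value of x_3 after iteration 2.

Iteration 1:
  x_1 = (-1 - (4)·1.000 - (-2)·1.000) / (7) = -0.429
  x_2 = (10 - (2)·-0.429 - (4)·1.000) / (10) = 0.686
  x_3 = (9 - (3)·-0.429 - (4)·0.686) / (10) = 0.754
Iteration 2:
  x_1 = (-1 - (4)·0.686 - (-2)·0.754) / (7) = -0.319
  x_2 = (10 - (2)·-0.319 - (4)·0.754) / (10) = 0.762
  x_3 = (9 - (3)·-0.319 - (4)·0.762) / (10) = 0.691

0.691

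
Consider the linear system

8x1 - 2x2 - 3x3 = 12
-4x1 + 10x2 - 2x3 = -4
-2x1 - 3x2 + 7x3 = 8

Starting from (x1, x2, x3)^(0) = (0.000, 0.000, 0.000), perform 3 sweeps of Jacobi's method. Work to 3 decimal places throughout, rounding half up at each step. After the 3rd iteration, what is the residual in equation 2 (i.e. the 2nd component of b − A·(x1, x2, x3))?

Iteration 1:
  x1 = (12 - (-2)·0.000 - (-3)·0.000) / (8) = 1.500
  x2 = (-4 - (-4)·0.000 - (-2)·0.000) / (10) = -0.400
  x3 = (8 - (-2)·0.000 - (-3)·0.000) / (7) = 1.143
Iteration 2:
  x1 = (12 - (-2)·-0.400 - (-3)·1.143) / (8) = 1.829
  x2 = (-4 - (-4)·1.500 - (-2)·1.143) / (10) = 0.429
  x3 = (8 - (-2)·1.500 - (-3)·-0.400) / (7) = 1.400
Iteration 3:
  x1 = (12 - (-2)·0.429 - (-3)·1.400) / (8) = 2.132
  x2 = (-4 - (-4)·1.829 - (-2)·1.400) / (10) = 0.612
  x3 = (8 - (-2)·1.829 - (-3)·0.429) / (7) = 1.849
Residual b − A·x = (1.715, 2.106, 1.157)

2.106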